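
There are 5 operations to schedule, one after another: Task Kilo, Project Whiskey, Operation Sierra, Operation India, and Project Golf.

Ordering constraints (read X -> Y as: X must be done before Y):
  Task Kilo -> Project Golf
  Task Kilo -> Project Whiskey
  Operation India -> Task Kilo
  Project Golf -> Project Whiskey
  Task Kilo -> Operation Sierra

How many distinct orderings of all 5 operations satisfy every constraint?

3

Only Operation India has no prerequisites, so it must go first.
Systematically extending each partial ordering one operation at a time and counting, there are 3 complete orderings.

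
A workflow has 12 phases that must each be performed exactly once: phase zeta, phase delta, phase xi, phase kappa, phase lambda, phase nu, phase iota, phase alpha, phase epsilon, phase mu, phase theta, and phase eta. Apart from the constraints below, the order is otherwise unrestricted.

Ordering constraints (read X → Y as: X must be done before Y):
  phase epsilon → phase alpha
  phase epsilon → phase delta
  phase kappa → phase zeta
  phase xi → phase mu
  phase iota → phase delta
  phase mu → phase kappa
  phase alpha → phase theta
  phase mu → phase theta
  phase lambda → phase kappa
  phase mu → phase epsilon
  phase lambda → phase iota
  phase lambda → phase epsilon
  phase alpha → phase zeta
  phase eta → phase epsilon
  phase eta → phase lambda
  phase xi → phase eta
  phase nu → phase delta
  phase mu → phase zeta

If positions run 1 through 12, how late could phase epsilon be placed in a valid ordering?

8

Every phase that must follow phase epsilon has to come after it. Tracing all chains starting from phase epsilon, those phases are: phase zeta, phase delta, phase alpha, phase theta — 4 in total.
With 4 mandatory successors out of 12 phases total, the latest slot for phase epsilon is 12−4 = 8, and it's reachable by doing all non-successors before phase epsilon.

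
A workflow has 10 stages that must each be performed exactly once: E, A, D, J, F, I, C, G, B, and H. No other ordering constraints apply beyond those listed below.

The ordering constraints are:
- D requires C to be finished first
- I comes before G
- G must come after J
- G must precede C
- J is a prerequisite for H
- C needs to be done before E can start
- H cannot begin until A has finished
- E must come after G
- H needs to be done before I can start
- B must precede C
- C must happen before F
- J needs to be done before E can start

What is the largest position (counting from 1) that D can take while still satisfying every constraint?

D has no required successors, so nothing stops it from going last (position 10).

10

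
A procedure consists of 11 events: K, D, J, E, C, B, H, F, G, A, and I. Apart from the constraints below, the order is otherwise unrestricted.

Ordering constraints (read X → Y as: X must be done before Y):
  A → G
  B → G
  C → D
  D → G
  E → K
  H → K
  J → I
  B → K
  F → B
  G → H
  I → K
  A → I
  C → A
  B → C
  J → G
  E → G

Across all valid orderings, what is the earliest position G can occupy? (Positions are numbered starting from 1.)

The events that are forced before G, directly or transitively, are D, J, E, C, B, F, A. That's 7 events.
So at minimum 7 events come before G, putting G no earlier than position 8. That position is achievable by scheduling exactly those predecessors first.

8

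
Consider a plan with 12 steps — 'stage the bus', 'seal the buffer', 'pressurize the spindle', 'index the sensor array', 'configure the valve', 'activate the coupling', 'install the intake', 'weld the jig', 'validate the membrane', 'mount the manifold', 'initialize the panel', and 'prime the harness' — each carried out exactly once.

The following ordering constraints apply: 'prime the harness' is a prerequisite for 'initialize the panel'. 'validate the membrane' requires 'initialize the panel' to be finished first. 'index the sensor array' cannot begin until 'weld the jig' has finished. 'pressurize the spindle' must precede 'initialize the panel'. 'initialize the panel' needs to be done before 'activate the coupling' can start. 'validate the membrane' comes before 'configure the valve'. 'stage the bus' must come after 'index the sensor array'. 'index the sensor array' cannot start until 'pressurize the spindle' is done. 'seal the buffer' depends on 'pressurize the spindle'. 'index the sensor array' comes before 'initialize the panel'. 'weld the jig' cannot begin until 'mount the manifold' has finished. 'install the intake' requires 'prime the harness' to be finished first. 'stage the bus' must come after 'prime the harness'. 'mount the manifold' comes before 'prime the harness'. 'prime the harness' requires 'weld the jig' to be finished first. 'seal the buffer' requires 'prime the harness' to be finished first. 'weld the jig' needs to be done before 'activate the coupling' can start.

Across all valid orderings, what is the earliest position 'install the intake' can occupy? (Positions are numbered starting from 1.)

4

Working backwards through the constraints from 'install the intake', its full set of required predecessors is 'weld the jig', 'mount the manifold', 'prime the harness' — 3 of them.
So at minimum 3 steps come before 'install the intake', putting 'install the intake' no earlier than position 4. That position is achievable by scheduling exactly those predecessors first.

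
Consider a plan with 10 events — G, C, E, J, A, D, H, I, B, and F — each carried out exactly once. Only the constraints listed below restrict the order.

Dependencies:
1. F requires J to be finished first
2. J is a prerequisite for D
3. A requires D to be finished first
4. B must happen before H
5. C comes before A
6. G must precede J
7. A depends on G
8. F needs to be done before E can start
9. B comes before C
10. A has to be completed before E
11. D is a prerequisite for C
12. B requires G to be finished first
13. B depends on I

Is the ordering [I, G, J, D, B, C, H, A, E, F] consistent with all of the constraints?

No

Here F comes after E.
Since F is required before E, the ordering is invalid.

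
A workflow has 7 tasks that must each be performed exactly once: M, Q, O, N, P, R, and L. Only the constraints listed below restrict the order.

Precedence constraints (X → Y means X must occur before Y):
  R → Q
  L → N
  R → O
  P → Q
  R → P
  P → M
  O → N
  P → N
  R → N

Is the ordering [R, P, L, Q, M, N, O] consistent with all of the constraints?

Here O comes after N.
That contradicts the constraint that O must precede N.

No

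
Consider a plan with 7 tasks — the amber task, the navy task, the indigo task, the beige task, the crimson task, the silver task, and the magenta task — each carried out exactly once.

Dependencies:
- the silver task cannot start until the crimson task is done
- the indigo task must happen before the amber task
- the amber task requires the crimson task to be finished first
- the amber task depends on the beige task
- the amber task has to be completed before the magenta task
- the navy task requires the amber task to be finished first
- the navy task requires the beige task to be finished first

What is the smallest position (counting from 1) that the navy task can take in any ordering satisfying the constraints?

The tasks that are forced before the navy task, directly or transitively, are the amber task, the indigo task, the beige task, the crimson task. That's 4 tasks.
So at minimum 4 tasks come before the navy task, putting the navy task no earlier than position 5. That position is achievable by scheduling exactly those predecessors first.

5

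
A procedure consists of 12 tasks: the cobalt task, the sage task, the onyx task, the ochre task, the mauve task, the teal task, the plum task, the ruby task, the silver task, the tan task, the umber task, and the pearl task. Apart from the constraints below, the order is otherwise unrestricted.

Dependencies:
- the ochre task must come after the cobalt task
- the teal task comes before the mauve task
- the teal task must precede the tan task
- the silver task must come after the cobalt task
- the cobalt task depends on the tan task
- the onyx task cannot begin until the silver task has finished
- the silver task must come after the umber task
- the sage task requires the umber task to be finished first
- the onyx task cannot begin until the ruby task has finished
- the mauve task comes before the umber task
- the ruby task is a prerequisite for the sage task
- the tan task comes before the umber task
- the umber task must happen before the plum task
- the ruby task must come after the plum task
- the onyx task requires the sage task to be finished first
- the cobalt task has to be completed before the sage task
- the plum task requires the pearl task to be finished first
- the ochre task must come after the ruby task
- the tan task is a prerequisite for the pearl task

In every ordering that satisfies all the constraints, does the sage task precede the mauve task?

No

The constraints actually force the mauve task before the sage task (via the mauve task → the umber task → the sage task), not the other way around.
So the sage task never precedes the mauve task.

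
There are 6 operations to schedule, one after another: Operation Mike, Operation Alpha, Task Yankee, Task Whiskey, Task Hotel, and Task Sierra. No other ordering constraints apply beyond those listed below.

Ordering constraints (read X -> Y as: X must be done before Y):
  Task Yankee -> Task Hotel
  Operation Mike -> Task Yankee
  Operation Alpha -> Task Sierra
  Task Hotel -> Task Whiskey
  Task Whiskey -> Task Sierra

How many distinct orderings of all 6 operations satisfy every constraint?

2 operations have no prerequisites (Operation Mike, Operation Alpha), so any of them could come first.
Systematically extending each partial ordering one operation at a time and counting, there are 5 complete orderings.

5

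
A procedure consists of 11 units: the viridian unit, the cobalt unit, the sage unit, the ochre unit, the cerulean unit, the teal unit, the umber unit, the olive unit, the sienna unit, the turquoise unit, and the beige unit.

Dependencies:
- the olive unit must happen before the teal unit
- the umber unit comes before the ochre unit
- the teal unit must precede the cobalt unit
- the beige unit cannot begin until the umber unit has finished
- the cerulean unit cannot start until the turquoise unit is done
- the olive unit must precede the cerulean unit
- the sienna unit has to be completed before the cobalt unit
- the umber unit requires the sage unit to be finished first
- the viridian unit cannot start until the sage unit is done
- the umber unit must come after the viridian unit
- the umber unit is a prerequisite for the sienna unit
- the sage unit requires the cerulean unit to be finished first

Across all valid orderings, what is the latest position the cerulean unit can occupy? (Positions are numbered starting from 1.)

4

The units that are forced after the cerulean unit, directly or by a chain of constraints, are the viridian unit, the cobalt unit, the sage unit, the ochre unit, the umber unit, the sienna unit, the beige unit. That's 7 units.
So at least 7 units follow the cerulean unit, putting the cerulean unit no later than position 4. That position is achievable by scheduling everything else first.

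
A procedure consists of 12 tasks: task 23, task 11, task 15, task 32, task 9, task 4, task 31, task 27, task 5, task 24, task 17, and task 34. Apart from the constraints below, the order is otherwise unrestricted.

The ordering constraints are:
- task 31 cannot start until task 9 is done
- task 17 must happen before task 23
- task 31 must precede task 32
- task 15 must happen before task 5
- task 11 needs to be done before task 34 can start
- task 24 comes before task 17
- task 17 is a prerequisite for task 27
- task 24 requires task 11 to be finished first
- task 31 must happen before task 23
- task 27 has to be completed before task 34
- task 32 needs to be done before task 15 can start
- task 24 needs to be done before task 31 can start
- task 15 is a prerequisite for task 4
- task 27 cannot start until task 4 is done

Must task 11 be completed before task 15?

Following the dependencies: task 11 → task 24 → task 31 → task 32 → task 15.
So task 11 must precede task 15 in any valid ordering.

Yes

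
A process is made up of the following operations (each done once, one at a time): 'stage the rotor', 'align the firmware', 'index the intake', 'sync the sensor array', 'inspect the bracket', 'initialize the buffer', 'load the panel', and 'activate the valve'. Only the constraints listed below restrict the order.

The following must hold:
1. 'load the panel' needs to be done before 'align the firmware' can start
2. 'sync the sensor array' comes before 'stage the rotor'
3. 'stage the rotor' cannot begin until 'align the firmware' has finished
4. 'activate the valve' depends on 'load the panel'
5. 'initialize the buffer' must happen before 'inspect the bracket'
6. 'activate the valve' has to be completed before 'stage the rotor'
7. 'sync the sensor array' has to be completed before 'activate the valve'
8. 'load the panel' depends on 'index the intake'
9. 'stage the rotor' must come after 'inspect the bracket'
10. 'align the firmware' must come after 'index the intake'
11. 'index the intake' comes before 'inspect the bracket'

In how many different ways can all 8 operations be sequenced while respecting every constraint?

The operations with no prerequisites are 'index the intake', 'sync the sensor array', 'initialize the buffer'; any of them can be placed first.
Counting all ways to extend the partial order to a total order gives 136.

136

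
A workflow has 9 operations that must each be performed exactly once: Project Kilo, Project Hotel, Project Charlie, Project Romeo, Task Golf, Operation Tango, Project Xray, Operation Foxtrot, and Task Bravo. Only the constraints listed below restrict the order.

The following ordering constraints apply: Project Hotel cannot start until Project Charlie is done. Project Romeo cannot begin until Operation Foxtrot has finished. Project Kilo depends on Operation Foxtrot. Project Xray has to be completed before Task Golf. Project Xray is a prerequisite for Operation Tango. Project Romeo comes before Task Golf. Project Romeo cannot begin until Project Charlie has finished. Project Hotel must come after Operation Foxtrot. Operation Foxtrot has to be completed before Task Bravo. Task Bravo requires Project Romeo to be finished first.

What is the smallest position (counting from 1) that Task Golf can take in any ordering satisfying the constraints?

The operations that are forced before Task Golf, directly or transitively, are Project Charlie, Project Romeo, Project Xray, Operation Foxtrot. That's 4 operations.
With 4 mandatory predecessors, the earliest Task Golf can sit is position 4+1 = 5, and placing just those 4 first achieves it.

5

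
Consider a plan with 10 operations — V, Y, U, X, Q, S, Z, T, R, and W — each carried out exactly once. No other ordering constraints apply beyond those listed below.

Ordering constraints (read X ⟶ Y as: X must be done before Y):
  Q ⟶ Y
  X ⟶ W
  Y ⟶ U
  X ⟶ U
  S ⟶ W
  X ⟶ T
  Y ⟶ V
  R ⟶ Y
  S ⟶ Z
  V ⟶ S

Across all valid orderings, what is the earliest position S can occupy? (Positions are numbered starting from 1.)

The operations that are forced before S, directly or transitively, are V, Y, Q, R. That's 4 operations.
So at minimum 4 operations come before S, putting S no earlier than position 5. That position is achievable by scheduling exactly those predecessors first.

5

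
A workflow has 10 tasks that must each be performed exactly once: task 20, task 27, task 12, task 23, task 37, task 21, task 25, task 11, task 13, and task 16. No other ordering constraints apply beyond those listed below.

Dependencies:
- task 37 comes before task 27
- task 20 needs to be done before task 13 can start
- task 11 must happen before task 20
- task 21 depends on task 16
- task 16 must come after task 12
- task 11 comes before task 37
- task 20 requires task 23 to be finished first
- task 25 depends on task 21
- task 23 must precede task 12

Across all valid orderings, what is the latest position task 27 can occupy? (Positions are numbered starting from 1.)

Nothing depends on task 27, so it can be the final task, position 10.

10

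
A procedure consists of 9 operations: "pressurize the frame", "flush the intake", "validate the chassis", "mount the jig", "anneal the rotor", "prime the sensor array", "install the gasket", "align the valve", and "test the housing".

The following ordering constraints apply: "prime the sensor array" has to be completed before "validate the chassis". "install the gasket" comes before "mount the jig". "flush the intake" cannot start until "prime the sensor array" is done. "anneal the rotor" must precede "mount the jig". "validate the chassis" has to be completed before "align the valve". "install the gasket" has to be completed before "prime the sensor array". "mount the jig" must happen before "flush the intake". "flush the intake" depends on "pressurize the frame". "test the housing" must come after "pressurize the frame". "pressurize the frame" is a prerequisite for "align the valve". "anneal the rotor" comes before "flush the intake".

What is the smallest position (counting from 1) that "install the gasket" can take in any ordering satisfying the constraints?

1

Nothing is required before "install the gasket"; it can be the very first operation.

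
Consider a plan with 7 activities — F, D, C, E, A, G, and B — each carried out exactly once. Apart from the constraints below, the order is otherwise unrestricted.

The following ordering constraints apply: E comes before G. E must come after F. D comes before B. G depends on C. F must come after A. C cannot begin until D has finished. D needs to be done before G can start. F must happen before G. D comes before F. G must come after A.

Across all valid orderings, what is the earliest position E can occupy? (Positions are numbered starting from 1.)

4

The activities that are forced before E, directly or transitively, are F, D, A. That's 3 activities.
So at minimum 3 activities come before E, putting E no earlier than position 4. That position is achievable by scheduling exactly those predecessors first.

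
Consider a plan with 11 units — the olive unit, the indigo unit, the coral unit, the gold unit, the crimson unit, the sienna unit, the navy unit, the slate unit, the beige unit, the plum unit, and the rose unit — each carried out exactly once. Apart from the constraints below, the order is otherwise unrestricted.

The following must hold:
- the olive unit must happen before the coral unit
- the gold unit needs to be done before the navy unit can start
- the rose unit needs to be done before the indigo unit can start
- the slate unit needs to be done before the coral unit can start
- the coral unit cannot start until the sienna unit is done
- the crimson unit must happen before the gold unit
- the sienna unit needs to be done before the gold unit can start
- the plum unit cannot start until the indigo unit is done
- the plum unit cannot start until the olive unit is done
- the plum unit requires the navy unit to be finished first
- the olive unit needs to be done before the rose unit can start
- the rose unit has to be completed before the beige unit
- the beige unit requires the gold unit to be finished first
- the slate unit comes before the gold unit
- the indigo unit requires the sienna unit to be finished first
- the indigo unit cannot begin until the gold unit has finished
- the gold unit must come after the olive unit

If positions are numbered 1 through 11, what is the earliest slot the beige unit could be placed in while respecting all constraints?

Working backwards through the constraints from the beige unit, its full set of required predecessors is the olive unit, the gold unit, the crimson unit, the sienna unit, the slate unit, the rose unit — 6 of them.
So at minimum 6 units come before the beige unit, putting the beige unit no earlier than position 7. That position is achievable by scheduling exactly those predecessors first.

7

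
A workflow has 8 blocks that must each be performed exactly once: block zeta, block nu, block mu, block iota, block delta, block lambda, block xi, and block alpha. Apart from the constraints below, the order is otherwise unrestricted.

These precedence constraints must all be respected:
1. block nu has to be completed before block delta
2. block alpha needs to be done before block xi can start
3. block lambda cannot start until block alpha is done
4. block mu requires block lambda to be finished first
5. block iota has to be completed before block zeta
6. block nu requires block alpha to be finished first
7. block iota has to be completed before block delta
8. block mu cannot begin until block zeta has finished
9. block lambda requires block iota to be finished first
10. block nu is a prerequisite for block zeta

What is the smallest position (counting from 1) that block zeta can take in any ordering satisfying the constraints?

Working backwards through the constraints from block zeta, its full set of required predecessors is block nu, block iota, block alpha — 3 of them.
So at minimum 3 blocks come before block zeta, putting block zeta no earlier than position 4. That position is achievable by scheduling exactly those predecessors first.

4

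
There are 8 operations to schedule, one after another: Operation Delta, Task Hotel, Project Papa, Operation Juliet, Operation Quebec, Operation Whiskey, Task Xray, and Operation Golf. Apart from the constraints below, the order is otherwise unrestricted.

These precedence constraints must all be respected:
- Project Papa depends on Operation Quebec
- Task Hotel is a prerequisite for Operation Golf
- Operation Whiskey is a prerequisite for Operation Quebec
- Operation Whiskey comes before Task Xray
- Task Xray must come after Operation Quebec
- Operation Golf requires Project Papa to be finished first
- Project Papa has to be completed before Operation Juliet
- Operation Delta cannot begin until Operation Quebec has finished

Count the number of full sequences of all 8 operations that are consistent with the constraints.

The operations with no prerequisites are Task Hotel, Operation Whiskey; any of them can be placed first.
Enumerating by repeatedly choosing an available operation (one whose prerequisites are all placed) gives 230 distinct complete orderings.

230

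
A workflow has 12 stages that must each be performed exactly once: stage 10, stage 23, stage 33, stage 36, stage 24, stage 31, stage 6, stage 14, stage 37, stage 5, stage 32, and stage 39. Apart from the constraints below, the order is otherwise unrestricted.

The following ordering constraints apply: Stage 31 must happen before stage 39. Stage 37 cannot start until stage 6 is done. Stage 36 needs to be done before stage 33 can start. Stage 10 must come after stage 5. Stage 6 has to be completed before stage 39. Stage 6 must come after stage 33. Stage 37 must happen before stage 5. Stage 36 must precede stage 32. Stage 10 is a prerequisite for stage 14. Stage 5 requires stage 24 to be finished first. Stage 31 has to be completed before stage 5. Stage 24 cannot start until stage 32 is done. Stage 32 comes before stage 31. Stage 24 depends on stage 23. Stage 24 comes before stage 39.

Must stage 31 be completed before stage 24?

Nothing in the constraints links stage 31 and stage 24; they are unordered relative to each other.
There exist valid orderings with stage 24 before stage 31, so stage 31 is not required to come first.

No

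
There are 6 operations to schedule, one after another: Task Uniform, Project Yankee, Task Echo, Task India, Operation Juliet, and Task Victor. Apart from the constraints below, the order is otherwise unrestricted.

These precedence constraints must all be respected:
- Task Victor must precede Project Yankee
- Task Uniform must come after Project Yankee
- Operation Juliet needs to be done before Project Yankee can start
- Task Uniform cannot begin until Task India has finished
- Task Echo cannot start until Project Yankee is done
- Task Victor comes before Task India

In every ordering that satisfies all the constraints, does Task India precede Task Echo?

Task India and Task Echo are not related by any chain of constraints.
There exist valid orderings with Task Echo before Task India, so Task India is not required to come first.

No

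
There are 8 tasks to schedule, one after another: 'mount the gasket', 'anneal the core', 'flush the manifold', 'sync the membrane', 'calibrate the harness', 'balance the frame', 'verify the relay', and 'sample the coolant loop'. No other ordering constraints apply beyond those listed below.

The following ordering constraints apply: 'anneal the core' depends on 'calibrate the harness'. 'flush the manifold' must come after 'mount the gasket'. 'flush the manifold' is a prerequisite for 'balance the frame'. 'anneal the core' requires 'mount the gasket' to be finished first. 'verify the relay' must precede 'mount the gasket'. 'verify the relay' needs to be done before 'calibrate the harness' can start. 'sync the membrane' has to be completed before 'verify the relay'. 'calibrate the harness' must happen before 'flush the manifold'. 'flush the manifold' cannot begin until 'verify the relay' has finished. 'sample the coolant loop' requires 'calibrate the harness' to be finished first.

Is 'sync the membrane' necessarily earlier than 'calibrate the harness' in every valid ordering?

Yes

Following the dependencies: 'sync the membrane' → 'verify the relay' → 'calibrate the harness'.
That forces 'sync the membrane' before 'calibrate the harness' in every valid schedule.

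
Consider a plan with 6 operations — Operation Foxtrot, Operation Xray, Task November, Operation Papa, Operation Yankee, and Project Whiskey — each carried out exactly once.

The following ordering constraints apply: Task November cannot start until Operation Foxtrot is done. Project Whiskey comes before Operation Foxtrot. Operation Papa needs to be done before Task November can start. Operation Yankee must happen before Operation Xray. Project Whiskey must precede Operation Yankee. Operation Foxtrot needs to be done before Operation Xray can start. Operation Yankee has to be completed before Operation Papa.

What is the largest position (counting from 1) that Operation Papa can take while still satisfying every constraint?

Following the constraints forward from Operation Papa, its only required successor is Task November.
With 1 mandatory successor out of 6 operations total, the latest slot for Operation Papa is 6−1 = 5, and it's reachable by doing all non-successors before Operation Papa.

5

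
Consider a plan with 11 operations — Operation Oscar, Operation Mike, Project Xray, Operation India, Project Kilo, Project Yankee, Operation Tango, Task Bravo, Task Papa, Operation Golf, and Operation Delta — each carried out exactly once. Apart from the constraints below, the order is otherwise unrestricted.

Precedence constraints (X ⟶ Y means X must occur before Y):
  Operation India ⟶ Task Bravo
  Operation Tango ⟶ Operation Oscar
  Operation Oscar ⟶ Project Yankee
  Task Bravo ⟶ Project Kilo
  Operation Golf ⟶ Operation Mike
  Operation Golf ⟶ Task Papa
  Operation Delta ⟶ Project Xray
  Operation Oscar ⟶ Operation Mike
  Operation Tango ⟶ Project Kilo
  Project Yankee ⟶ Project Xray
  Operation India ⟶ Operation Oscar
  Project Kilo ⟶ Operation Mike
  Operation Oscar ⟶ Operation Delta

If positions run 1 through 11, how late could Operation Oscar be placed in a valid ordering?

Every operation that must follow Operation Oscar has to come after it. Tracing all chains starting from Operation Oscar, those operations are: Operation Mike, Project Xray, Project Yankee, Operation Delta — 4 in total.
With 4 mandatory successors out of 11 operations total, the latest slot for Operation Oscar is 11−4 = 7, and it's reachable by doing all non-successors before Operation Oscar.

7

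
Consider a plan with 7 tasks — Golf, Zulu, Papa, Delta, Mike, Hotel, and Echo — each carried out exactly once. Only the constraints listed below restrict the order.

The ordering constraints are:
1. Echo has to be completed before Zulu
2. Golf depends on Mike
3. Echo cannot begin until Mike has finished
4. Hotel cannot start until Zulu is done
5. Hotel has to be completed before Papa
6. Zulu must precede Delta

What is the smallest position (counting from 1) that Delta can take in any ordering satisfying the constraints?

4

The tasks that are forced before Delta, directly or transitively, are Zulu, Mike, Echo. That's 3 tasks.
So at minimum 3 tasks come before Delta, putting Delta no earlier than position 4. That position is achievable by scheduling exactly those predecessors first.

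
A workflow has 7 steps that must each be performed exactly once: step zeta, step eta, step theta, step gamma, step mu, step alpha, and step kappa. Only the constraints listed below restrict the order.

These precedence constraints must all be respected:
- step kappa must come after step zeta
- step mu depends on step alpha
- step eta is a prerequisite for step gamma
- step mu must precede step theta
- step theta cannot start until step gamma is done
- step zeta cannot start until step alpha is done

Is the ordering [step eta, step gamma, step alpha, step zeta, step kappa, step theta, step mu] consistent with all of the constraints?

No

In the proposed order, step theta appears before step mu.
That contradicts the constraint that step mu must precede step theta.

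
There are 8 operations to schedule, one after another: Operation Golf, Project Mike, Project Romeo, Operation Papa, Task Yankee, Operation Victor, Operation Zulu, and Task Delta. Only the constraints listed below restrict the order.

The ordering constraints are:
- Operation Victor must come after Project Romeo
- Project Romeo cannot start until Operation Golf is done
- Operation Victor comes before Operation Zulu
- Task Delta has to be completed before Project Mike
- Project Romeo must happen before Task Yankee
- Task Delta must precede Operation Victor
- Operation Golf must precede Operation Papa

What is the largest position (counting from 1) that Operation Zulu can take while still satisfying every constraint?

Operation Zulu has no required successors, so nothing stops it from going last (position 8).

8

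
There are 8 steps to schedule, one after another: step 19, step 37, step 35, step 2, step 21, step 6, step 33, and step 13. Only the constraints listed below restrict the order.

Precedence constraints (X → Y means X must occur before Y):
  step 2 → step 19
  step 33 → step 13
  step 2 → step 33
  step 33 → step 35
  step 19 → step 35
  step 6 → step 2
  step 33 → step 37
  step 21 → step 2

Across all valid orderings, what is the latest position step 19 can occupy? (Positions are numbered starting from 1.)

The only step forced after step 19 (directly or by a chain) is step 35.
So at least 1 step follows step 19, putting step 19 no later than position 7. That position is achievable by scheduling everything else first.

7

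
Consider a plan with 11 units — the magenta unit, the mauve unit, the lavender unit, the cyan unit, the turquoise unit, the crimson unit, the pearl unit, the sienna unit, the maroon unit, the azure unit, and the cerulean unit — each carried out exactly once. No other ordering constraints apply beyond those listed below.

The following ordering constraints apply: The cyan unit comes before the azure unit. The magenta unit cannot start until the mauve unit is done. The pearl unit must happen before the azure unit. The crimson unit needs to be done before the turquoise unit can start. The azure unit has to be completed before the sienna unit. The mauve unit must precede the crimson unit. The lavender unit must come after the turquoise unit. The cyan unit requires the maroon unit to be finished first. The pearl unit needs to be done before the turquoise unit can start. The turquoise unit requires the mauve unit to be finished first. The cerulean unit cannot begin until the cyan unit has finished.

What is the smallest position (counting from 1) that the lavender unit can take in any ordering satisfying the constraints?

5

The units that are forced before the lavender unit, directly or transitively, are the mauve unit, the turquoise unit, the crimson unit, the pearl unit. That's 4 units.
So at minimum 4 units come before the lavender unit, putting the lavender unit no earlier than position 5. That position is achievable by scheduling exactly those predecessors first.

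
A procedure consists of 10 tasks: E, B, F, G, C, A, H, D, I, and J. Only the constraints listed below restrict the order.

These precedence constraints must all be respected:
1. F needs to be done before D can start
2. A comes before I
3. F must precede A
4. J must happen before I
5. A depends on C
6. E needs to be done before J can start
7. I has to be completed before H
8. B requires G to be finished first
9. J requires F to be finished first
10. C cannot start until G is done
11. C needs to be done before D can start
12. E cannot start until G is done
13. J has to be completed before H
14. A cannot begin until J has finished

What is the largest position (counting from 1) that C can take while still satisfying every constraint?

The tasks that are forced after C, directly or by a chain of constraints, are A, H, D, I. That's 4 tasks.
So at least 4 tasks follow C, putting C no later than position 6. That position is achievable by scheduling everything else first.

6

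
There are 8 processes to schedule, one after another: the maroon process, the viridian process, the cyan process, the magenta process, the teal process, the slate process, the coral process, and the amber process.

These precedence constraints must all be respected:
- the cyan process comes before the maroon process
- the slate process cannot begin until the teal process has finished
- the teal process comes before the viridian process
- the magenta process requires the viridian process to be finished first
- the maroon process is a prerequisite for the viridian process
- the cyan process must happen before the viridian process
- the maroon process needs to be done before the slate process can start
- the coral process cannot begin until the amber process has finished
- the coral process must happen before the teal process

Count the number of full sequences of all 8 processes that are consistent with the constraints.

2 processes have no prerequisites (the cyan process, the amber process), so any of them could come first.
Systematically extending each partial ordering one process at a time and counting, there are 30 complete orderings.

30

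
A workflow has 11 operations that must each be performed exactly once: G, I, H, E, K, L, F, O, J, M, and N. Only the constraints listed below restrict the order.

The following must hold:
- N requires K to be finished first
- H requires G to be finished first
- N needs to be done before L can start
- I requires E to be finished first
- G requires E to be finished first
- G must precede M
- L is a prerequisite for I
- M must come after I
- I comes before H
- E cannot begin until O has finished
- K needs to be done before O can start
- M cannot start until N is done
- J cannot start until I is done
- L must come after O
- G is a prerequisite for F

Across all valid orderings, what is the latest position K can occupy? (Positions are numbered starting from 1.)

The operations that are forced after K, directly or by a chain of constraints, are G, I, H, E, L, F, O, J, M, N. That's 10 operations.
With 10 mandatory successors out of 11 operations total, the latest slot for K is 11−10 = 1, and it's reachable by doing all non-successors before K.

1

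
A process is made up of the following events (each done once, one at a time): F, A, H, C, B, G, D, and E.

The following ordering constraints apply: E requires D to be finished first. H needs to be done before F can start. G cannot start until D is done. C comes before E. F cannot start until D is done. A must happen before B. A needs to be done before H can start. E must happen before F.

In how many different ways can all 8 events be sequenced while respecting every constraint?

The events with no prerequisites are A, C, D; any of them can be placed first.
Enumerating by repeatedly choosing an available event (one whose prerequisites are all placed) gives 545 distinct complete orderings.

545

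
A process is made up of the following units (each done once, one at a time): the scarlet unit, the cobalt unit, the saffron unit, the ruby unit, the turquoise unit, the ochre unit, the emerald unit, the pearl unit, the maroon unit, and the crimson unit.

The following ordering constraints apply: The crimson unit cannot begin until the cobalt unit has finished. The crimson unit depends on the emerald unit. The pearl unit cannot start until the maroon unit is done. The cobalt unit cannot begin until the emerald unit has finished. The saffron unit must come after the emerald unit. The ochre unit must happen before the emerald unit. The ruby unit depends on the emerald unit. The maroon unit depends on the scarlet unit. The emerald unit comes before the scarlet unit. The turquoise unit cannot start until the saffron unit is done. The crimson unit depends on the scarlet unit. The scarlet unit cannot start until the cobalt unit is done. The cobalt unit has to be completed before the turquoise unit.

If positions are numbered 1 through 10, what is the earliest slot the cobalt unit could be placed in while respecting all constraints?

3

The units that are forced before the cobalt unit, directly or transitively, are the ochre unit, the emerald unit. That's 2 units.
With 2 mandatory predecessors, the earliest the cobalt unit can sit is position 2+1 = 3, and placing just those 2 first achieves it.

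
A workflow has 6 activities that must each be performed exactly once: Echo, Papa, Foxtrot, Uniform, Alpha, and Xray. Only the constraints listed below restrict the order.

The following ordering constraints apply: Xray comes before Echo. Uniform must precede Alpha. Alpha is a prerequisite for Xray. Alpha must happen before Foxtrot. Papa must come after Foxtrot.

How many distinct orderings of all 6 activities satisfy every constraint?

Only Uniform has no prerequisites, so it must go first.
Systematically extending each partial ordering one activity at a time and counting, there are 6 complete orderings.

6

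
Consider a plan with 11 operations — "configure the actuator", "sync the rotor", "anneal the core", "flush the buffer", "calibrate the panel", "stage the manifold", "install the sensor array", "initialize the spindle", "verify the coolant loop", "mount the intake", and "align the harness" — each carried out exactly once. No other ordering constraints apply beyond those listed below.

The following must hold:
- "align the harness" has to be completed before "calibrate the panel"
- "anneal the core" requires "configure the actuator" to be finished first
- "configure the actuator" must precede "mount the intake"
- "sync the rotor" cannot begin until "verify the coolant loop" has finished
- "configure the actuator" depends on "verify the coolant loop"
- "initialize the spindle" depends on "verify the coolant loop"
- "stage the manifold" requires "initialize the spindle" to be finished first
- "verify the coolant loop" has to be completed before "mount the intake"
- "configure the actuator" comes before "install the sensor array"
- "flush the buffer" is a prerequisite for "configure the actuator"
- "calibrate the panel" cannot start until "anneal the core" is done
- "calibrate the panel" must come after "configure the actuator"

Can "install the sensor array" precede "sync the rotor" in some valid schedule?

Yes

Nothing in the constraints forces "sync the rotor" before "install the sensor array" — there is no chain from "sync the rotor" to "install the sensor array".
So a valid ordering placing "install the sensor array" earlier than "sync the rotor" exists.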